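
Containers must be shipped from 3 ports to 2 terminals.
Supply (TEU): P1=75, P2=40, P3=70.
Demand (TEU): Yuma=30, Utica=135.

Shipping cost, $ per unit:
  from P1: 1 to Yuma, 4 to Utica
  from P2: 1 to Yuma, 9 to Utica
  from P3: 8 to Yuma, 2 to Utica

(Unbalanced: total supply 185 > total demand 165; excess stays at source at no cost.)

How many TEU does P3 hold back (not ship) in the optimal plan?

0

An optimal plan:
  P1 to Utica: 65 × $4 = $260
  P2 to Yuma: 30 × $1 = $30
  P3 to Utica: 70 × $2 = $140
Total cost = $430.
P3 ships 70 of its 70, leaving 0.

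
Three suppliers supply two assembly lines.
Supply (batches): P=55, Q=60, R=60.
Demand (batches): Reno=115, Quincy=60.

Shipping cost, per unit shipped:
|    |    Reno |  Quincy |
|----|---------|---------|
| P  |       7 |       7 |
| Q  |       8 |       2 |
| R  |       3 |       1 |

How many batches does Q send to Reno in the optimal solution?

0

The minimum-cost plan:
  P->Reno: 55 × 7 = 385
  Q->Quincy: 60 × 2 = 120
  R->Reno: 60 × 3 = 180
Total cost = 685.
The route Q→Reno is not used.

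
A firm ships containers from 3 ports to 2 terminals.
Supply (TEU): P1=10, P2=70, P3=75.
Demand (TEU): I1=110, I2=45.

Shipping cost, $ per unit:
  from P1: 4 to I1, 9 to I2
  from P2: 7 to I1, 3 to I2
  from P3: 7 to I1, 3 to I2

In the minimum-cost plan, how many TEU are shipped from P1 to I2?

0

Solving gives:
  P1->I1: 10 × $4 = $40
  P2->I1: 70 × $7 = $490
  P3->I1: 30 × $7 = $210
  P3->I2: 45 × $3 = $135
Total cost = $875.
The route P1→I2 is not used.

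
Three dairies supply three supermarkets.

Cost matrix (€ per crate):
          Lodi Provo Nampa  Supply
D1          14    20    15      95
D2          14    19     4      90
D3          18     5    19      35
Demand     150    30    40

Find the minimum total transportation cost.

Optimal allocation:
  D1–Lodi: 95 × €14 = €1330
  D2–Lodi: 50 × €14 = €700
  D2–Nampa: 40 × €4 = €160
  D3–Lodi: 5 × €18 = €90
  D3–Provo: 30 × €5 = €150
Total = 1330 + 700 + 160 + 90 + 150 = €2430.
(Supply check: D1 ships 95; D2 ships 90; D3 ships 35.)

2430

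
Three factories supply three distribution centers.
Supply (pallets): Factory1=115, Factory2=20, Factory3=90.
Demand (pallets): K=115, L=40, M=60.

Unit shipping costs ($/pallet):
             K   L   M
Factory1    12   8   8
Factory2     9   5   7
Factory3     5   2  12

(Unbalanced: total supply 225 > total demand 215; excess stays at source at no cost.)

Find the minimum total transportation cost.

One minimum-cost allocation:
  Factory1 to K: 5 × $12 = $60
  Factory1 to L: 40 × $8 = $320
  Factory1 to M: 60 × $8 = $480
  Factory2 to K: 20 × $9 = $180
  Factory3 to K: 90 × $5 = $450
Total = 60 + 320 + 480 + 180 + 450 = $1490.
(Supply check: Factory1 ships 105; Factory2 ships 20; Factory3 ships 90.)

1490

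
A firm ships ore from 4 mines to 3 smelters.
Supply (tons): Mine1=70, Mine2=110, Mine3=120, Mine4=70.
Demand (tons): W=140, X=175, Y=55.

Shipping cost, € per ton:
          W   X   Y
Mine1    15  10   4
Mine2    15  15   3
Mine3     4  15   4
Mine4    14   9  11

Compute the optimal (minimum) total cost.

2800

A cheapest plan:
  Mine1–X: 70 tons
  Mine2–W: 20 tons
  Mine2–X: 35 tons
  Mine2–Y: 55 tons
  Mine3–W: 120 tons
  Mine4–X: 70 tons
Total cost = €2800.
(Supply check: Mine1 ships 70; Mine2 ships 110; Mine3 ships 120; Mine4 ships 70.)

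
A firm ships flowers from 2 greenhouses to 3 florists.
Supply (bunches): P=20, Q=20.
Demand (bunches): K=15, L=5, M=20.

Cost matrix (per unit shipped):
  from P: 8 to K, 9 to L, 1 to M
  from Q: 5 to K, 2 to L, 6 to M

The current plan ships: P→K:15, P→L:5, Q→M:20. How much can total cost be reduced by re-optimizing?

180

Current plan cost = 15·8 + 5·9 + 20·6 = 285.
Optimal plan:
  P–M: 20 × 1 = 20
  Q–K: 15 × 5 = 75
  Q–L: 5 × 2 = 10
Optimal cost = 105.
Saving = 285 − 105 = 180.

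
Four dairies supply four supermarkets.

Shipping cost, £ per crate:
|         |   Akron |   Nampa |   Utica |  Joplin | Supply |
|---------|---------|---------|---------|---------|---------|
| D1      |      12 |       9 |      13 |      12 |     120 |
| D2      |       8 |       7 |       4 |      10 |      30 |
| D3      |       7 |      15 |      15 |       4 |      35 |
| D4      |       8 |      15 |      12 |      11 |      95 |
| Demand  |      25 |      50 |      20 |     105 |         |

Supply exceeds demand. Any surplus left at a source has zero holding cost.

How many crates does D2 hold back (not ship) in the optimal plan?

0

An optimal plan:
  D1→Nampa: 40 × £9 = £360
  D2→Nampa: 10 × £7 = £70
  D2→Utica: 20 × £4 = £80
  D3→Joplin: 35 × £4 = £140
  D4→Akron: 25 × £8 = £200
  D4→Joplin: 70 × £11 = £770
Total cost = £1620.
D2 ships 30 of its 30, leaving 0.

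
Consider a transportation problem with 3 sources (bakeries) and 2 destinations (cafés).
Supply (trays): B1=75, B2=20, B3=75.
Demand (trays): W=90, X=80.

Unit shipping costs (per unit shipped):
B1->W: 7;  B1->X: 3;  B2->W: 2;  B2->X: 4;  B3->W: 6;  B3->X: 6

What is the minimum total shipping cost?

715

A cheapest plan:
  B1 to X: 75 × 3 = 225
  B2 to W: 20 × 2 = 40
  B3 to W: 70 × 6 = 420
  B3 to X: 5 × 6 = 30
Total = 225 + 40 + 420 + 30 = 715.
(Supply check: B1 ships 75; B2 ships 20; B3 ships 75.)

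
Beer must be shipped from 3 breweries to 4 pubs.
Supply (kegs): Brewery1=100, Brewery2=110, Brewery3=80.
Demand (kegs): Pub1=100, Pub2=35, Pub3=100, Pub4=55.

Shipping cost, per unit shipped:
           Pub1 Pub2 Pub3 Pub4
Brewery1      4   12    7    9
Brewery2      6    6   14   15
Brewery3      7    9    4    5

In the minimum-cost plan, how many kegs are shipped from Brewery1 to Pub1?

Solving gives:
  Brewery1->Pub1: 25 × 4 = 100
  Brewery1->Pub3: 75 × 7 = 525
  Brewery2->Pub1: 75 × 6 = 450
  Brewery2->Pub2: 35 × 6 = 210
  Brewery3->Pub3: 25 × 4 = 100
  Brewery3->Pub4: 55 × 5 = 275
Total cost = 1660.
So Brewery1→Pub1 carries 25 kegs.

25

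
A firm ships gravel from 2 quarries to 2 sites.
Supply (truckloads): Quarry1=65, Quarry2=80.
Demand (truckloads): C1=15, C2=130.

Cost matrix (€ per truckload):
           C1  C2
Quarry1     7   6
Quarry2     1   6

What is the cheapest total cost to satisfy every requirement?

795

One minimum-cost allocation:
  Quarry1->C2: 65 × €6 = €390
  Quarry2->C1: 15 × €1 = €15
  Quarry2->C2: 65 × €6 = €390
Total = 390 + 15 + 390 = €795.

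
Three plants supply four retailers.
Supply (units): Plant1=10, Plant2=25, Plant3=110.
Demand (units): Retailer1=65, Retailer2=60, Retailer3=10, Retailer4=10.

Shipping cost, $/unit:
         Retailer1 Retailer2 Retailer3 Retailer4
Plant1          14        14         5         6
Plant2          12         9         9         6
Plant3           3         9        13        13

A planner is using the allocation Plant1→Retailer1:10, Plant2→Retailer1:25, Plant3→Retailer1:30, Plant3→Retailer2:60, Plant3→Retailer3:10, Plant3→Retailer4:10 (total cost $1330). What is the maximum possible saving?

Current plan cost = 10·14 + 25·12 + 30·3 + 60·9 + 10·13 + 10·13 = $1330.
Optimal plan:
  Plant1–Retailer3: 10 units
  Plant2–Retailer2: 15 units
  Plant2–Retailer4: 10 units
  Plant3–Retailer1: 65 units
  Plant3–Retailer2: 45 units
Optimal cost = $845.
Saving = 1330 − 845 = $485.

485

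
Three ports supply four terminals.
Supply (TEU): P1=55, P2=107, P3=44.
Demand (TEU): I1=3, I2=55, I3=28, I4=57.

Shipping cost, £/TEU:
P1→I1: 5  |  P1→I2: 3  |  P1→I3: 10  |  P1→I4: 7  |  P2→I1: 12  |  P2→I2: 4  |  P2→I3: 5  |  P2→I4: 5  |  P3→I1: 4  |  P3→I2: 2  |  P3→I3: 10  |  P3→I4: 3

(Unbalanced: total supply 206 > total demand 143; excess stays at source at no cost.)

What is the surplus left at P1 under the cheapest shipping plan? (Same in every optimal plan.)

An optimal plan:
  P1->I1: 3 × £5 = £15
  P1->I2: 52 × £3 = £156
  P2->I2: 3 × £4 = £12
  P2->I3: 28 × £5 = £140
  P2->I4: 13 × £5 = £65
  P3->I4: 44 × £3 = £132
Total cost = £520.
P1 ships 55 of its 55, leaving 0.

0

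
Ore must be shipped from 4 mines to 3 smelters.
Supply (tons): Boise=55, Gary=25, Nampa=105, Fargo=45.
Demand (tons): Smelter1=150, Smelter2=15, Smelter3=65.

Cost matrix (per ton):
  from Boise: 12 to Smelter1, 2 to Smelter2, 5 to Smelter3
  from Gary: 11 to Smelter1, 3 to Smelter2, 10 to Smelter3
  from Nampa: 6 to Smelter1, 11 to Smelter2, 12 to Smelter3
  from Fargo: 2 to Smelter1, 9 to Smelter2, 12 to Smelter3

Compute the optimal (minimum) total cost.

Optimal allocation:
  Boise to Smelter3: 55 × 5 = 275
  Gary to Smelter2: 15 × 3 = 45
  Gary to Smelter3: 10 × 10 = 100
  Nampa to Smelter1: 105 × 6 = 630
  Fargo to Smelter1: 45 × 2 = 90
Total = 275 + 45 + 100 + 630 + 90 = 1140.
(Supply check: Boise ships 55; Gary ships 25; Nampa ships 105; Fargo ships 45.)

1140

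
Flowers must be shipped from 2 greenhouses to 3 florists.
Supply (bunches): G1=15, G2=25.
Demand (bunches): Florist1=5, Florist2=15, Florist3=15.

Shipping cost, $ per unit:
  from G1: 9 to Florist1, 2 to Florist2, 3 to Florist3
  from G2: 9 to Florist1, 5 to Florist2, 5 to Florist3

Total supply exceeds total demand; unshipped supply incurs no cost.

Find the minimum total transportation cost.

150

A cheapest plan:
  G1->Florist2: 15 × $2 = $30
  G2->Florist1: 5 × $9 = $45
  G2->Florist3: 15 × $5 = $75
Total = 30 + 45 + 75 = $150.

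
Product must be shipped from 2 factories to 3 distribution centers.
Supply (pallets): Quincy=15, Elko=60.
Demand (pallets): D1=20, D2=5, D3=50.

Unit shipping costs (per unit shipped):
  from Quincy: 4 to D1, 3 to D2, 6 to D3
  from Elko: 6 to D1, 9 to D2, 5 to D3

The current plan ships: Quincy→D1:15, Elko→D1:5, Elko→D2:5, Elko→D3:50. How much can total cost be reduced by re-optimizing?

Current plan cost = 15·4 + 5·6 + 5·9 + 50·5 = 385.
Optimal plan:
  Quincy to D1: 10 pallets
  Quincy to D2: 5 pallets
  Elko to D1: 10 pallets
  Elko to D3: 50 pallets
Optimal cost = 365.
Saving = 385 − 365 = 20.

20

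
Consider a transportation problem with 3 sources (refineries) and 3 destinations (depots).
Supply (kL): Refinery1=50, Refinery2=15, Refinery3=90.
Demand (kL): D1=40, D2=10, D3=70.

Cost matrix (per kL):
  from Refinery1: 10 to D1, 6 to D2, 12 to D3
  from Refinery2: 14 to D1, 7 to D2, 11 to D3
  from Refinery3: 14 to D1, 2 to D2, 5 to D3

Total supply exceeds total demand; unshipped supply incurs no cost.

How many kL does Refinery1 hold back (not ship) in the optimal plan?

An optimal plan:
  Refinery1 to D1: 40 kL
  Refinery3 to D2: 10 kL
  Refinery3 to D3: 70 kL
Total cost = 770.
Refinery1 ships 40 of its 50, leaving 10.

10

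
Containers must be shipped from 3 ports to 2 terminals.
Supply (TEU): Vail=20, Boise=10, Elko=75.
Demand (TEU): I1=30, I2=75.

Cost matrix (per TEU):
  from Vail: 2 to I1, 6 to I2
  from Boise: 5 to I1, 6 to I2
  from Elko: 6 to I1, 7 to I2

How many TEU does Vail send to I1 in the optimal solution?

The minimum-cost plan:
  Vail->I1: 20 TEU
  Boise->I1: 10 TEU
  Elko->I2: 75 TEU
Total cost = 615.
So Vail→I1 carries 20 TEU.

20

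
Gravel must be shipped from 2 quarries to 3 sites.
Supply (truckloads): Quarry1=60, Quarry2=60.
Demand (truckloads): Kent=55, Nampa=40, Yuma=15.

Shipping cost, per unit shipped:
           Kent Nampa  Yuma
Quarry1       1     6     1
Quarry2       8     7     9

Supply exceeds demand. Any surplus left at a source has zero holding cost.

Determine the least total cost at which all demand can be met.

An optimal shipping plan:
  Quarry1->Kent: 45 × 1 = 45
  Quarry1->Yuma: 15 × 1 = 15
  Quarry2->Kent: 10 × 8 = 80
  Quarry2->Nampa: 40 × 7 = 280
Total = 45 + 15 + 80 + 280 = 420.

420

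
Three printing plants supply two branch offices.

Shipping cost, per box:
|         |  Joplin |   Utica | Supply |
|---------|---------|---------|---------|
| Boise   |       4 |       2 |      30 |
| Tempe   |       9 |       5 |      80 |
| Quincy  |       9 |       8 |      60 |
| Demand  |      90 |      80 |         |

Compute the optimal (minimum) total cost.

One minimum-cost allocation:
  Boise→Joplin: 30 boxes
  Tempe→Utica: 80 boxes
  Quincy→Joplin: 60 boxes
Total cost = 1060.

1060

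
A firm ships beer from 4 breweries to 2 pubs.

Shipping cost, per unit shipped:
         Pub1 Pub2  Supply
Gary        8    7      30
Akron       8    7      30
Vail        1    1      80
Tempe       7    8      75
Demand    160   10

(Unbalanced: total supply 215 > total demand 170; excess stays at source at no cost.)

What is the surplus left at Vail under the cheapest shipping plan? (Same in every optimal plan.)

0

Minimum-cost shipments:
  Akron->Pub1: 5 × 8 = 40
  Akron->Pub2: 10 × 7 = 70
  Vail->Pub1: 80 × 1 = 80
  Tempe->Pub1: 75 × 7 = 525
Total cost = 715.
Vail ships 80 of its 80, leaving 0.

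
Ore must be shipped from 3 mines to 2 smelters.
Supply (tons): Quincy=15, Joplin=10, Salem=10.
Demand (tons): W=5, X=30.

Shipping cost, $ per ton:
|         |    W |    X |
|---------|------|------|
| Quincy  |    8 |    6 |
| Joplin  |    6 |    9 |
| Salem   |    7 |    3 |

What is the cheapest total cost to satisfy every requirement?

195

One minimum-cost allocation:
  Quincy–X: 15 × $6 = $90
  Joplin–W: 5 × $6 = $30
  Joplin–X: 5 × $9 = $45
  Salem–X: 10 × $3 = $30
Total = 90 + 30 + 45 + 30 = $195.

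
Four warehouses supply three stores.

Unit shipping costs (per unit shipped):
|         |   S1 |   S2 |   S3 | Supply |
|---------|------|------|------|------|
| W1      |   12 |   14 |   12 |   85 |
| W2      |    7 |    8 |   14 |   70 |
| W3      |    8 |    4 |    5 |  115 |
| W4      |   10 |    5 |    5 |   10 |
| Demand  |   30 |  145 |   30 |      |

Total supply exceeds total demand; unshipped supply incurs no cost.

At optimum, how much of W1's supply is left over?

An optimal plan:
  W1->S3: 10 × 12 = 120
  W2->S1: 30 × 7 = 210
  W2->S2: 40 × 8 = 320
  W3->S2: 105 × 4 = 420
  W3->S3: 10 × 5 = 50
  W4->S3: 10 × 5 = 50
Total cost = 1170.
W1 ships 10 of its 85, leaving 75.

75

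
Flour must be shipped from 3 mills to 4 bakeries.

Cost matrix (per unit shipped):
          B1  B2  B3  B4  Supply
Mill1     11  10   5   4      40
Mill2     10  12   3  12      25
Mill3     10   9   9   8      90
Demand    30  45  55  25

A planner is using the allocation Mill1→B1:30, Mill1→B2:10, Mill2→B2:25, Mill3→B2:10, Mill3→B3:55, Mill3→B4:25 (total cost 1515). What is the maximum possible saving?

425

Current plan cost = 30·11 + 10·10 + 25·12 + 10·9 + 55·9 + 25·8 = 1515.
Optimal plan:
  Mill1→B3: 15 × 5 = 75
  Mill1→B4: 25 × 4 = 100
  Mill2→B3: 25 × 3 = 75
  Mill3→B1: 30 × 10 = 300
  Mill3→B2: 45 × 9 = 405
  Mill3→B3: 15 × 9 = 135
Optimal cost = 1090.
Saving = 1515 − 1090 = 425.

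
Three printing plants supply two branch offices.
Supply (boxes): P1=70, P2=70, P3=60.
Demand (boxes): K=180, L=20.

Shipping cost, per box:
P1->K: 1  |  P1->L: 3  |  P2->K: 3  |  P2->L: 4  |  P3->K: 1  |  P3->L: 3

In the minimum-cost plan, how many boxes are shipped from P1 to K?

The minimum-cost plan:
  P1→K: 70 × 1 = 70
  P2→K: 50 × 3 = 150
  P2→L: 20 × 4 = 80
  P3→K: 60 × 1 = 60
Total cost = 360.
So P1→K carries 70 boxes.

70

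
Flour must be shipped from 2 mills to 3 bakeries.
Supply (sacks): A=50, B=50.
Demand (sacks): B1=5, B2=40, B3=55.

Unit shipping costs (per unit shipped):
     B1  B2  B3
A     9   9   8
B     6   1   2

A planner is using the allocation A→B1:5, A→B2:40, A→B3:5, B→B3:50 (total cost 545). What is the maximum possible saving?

80

Current plan cost = 5·9 + 40·9 + 5·8 + 50·2 = 545.
Optimal plan:
  A→B1: 5 sacks
  A→B3: 45 sacks
  B→B2: 40 sacks
  B→B3: 10 sacks
Optimal cost = 465.
Saving = 545 − 465 = 80.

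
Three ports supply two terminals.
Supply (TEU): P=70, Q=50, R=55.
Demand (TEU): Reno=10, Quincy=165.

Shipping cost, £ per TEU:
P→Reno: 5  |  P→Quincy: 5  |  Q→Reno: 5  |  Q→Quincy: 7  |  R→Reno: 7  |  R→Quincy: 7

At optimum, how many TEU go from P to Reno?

The minimum-cost plan:
  P→Quincy: 70 × £5 = £350
  Q→Reno: 10 × £5 = £50
  Q→Quincy: 40 × £7 = £280
  R→Quincy: 55 × £7 = £385
Total cost = £1065.
The route P→Reno is not used.

0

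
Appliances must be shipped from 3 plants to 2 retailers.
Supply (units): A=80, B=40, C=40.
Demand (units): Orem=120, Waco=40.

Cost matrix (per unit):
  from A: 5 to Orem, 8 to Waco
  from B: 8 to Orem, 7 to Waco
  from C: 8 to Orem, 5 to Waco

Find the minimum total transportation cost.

920

An optimal shipping plan:
  A to Orem: 80 units
  B to Orem: 40 units
  C to Waco: 40 units
Total cost = 920.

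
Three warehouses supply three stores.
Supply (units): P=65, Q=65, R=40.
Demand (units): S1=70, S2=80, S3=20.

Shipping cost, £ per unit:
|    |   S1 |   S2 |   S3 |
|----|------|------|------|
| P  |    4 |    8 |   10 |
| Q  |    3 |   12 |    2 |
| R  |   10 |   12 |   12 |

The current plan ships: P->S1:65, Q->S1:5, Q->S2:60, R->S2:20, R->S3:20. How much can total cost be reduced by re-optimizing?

Current plan cost = 65·4 + 5·3 + 60·12 + 20·12 + 20·12 = £1475.
Optimal plan:
  P to S1: 25 × £4 = £100
  P to S2: 40 × £8 = £320
  Q to S1: 45 × £3 = £135
  Q to S3: 20 × £2 = £40
  R to S2: 40 × £12 = £480
Optimal cost = £1075.
Saving = 1475 − 1075 = £400.

400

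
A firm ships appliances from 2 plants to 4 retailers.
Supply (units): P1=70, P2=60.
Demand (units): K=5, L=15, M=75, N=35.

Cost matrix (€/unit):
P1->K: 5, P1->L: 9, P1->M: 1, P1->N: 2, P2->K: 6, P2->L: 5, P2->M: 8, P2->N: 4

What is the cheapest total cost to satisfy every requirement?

An optimal shipping plan:
  P1→M: 70 × €1 = €70
  P2→K: 5 × €6 = €30
  P2→L: 15 × €5 = €75
  P2→M: 5 × €8 = €40
  P2→N: 35 × €4 = €140
Total = 70 + 30 + 75 + 40 + 140 = €355.
(Supply check: P1 ships 70; P2 ships 60.)

355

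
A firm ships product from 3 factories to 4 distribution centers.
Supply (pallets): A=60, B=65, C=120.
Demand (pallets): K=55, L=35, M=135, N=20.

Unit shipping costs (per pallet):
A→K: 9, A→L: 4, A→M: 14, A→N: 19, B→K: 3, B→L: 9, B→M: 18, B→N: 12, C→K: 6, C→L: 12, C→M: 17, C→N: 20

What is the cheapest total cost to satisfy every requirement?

One minimum-cost allocation:
  A->L: 35 × 4 = 140
  A->M: 25 × 14 = 350
  B->K: 45 × 3 = 135
  B->N: 20 × 12 = 240
  C->K: 10 × 6 = 60
  C->M: 110 × 17 = 1870
Total = 140 + 350 + 135 + 240 + 60 + 1870 = 2795.

2795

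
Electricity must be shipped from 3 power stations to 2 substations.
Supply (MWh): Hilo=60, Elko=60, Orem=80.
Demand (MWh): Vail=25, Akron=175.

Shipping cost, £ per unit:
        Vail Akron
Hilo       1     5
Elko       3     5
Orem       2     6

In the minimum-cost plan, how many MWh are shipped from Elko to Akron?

60

Optimal shipments:
  Hilo to Vail: 25 × £1 = £25
  Hilo to Akron: 35 × £5 = £175
  Elko to Akron: 60 × £5 = £300
  Orem to Akron: 80 × £6 = £480
Total cost = £980.
So Elko→Akron carries 60 MWh.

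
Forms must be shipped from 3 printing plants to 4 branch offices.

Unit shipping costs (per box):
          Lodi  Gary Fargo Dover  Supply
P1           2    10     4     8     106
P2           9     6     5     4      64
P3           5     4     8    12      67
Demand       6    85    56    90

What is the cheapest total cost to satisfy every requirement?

1148

A cheapest plan:
  P1->Lodi: 6 × 2 = 12
  P1->Gary: 18 × 10 = 180
  P1->Fargo: 56 × 4 = 224
  P1->Dover: 26 × 8 = 208
  P2->Dover: 64 × 4 = 256
  P3->Gary: 67 × 4 = 268
Total = 12 + 180 + 224 + 208 + 256 + 268 = 1148.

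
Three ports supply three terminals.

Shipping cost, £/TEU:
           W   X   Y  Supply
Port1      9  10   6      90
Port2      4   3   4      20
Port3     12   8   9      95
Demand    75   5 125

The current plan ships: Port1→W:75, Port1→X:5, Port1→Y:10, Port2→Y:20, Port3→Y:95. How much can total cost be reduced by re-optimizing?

Current plan cost = 75·9 + 5·10 + 10·6 + 20·4 + 95·9 = £1720.
Optimal plan:
  Port1–Y: 90 × £6 = £540
  Port2–W: 20 × £4 = £80
  Port3–W: 55 × £12 = £660
  Port3–X: 5 × £8 = £40
  Port3–Y: 35 × £9 = £315
Optimal cost = £1635.
Saving = 1720 − 1635 = £85.

85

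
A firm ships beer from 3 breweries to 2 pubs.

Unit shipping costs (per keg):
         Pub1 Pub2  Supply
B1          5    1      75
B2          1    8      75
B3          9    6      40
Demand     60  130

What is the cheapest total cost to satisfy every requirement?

A cheapest plan:
  B1–Pub2: 75 kegs
  B2–Pub1: 60 kegs
  B2–Pub2: 15 kegs
  B3–Pub2: 40 kegs
Total cost = 495.

495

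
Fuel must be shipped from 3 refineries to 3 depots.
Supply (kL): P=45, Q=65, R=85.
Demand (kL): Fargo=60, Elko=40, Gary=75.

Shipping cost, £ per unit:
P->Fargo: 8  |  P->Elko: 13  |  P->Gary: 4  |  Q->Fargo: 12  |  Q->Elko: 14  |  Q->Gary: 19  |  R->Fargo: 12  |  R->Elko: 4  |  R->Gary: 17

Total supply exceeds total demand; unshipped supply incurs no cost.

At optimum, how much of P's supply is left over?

0

Minimum-cost shipments:
  P->Gary: 45 × £4 = £180
  Q->Fargo: 60 × £12 = £720
  R->Elko: 40 × £4 = £160
  R->Gary: 30 × £17 = £510
Total cost = £1570.
P ships 45 of its 45, leaving 0.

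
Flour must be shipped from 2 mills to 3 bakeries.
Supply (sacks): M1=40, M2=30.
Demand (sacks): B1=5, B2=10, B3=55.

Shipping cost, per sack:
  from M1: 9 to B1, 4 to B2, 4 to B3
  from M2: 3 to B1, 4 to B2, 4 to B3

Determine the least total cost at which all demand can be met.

275

An optimal shipping plan:
  M1→B2: 10 sacks
  M1→B3: 30 sacks
  M2→B1: 5 sacks
  M2→B3: 25 sacks
Total cost = 275.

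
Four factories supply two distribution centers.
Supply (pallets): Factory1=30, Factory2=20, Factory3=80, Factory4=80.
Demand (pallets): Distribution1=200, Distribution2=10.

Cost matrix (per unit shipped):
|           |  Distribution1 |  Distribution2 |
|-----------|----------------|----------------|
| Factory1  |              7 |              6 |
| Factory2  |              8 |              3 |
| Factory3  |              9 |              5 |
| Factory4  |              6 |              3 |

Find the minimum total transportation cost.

Optimal allocation:
  Factory1–Distribution1: 30 × 7 = 210
  Factory2–Distribution1: 10 × 8 = 80
  Factory2–Distribution2: 10 × 3 = 30
  Factory3–Distribution1: 80 × 9 = 720
  Factory4–Distribution1: 80 × 6 = 480
Total = 210 + 80 + 30 + 720 + 480 = 1520.

1520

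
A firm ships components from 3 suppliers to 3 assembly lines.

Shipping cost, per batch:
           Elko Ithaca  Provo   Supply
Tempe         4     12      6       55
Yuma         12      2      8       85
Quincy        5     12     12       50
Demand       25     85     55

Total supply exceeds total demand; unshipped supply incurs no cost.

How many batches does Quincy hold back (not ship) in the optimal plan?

25

Minimum-cost shipments:
  Tempe–Provo: 55 × 6 = 330
  Yuma–Ithaca: 85 × 2 = 170
  Quincy–Elko: 25 × 5 = 125
Total cost = 625.
Quincy ships 25 of its 50, leaving 25.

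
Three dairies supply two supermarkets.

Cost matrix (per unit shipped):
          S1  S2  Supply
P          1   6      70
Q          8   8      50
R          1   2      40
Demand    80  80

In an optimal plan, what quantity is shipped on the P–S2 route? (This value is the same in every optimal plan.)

Optimal shipments:
  P->S1: 70 × 1 = 70
  Q->S2: 50 × 8 = 400
  R->S1: 10 × 1 = 10
  R->S2: 30 × 2 = 60
Total cost = 540.
The route P→S2 is not used.

0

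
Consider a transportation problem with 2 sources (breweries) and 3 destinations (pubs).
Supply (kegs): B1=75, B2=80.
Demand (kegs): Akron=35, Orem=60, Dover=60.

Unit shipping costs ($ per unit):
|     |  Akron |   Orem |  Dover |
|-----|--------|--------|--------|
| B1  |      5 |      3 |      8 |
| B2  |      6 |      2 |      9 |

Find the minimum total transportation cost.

A cheapest plan:
  B1->Akron: 35 × $5 = $175
  B1->Dover: 40 × $8 = $320
  B2->Orem: 60 × $2 = $120
  B2->Dover: 20 × $9 = $180
Total = 175 + 320 + 120 + 180 = $795.

795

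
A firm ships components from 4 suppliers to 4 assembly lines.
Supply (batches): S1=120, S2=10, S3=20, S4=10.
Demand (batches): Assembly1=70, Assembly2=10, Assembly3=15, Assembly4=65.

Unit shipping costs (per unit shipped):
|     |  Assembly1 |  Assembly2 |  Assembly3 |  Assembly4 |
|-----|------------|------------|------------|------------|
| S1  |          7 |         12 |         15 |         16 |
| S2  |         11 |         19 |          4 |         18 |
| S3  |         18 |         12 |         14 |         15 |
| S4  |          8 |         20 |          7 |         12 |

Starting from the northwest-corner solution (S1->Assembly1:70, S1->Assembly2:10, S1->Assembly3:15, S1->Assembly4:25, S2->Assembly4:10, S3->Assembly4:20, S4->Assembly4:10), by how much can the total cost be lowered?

Current plan cost = 70·7 + 10·12 + 15·15 + 25·16 + 10·18 + 20·15 + 10·12 = 1835.
Optimal plan:
  S1->Assembly1: 70 × 7 = 490
  S1->Assembly2: 10 × 12 = 120
  S1->Assembly4: 40 × 16 = 640
  S2->Assembly3: 10 × 4 = 40
  S3->Assembly4: 20 × 15 = 300
  S4->Assembly3: 5 × 7 = 35
  S4->Assembly4: 5 × 12 = 60
Optimal cost = 1685.
Saving = 1835 − 1685 = 150.

150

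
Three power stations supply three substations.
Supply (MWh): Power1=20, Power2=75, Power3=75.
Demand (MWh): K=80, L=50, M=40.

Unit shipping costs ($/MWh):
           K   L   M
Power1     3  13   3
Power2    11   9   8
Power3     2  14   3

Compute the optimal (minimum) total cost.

860

Optimal allocation:
  Power1 to K: 5 × $3 = $15
  Power1 to M: 15 × $3 = $45
  Power2 to L: 50 × $9 = $450
  Power2 to M: 25 × $8 = $200
  Power3 to K: 75 × $2 = $150
Total = 15 + 45 + 450 + 200 + 150 = $860.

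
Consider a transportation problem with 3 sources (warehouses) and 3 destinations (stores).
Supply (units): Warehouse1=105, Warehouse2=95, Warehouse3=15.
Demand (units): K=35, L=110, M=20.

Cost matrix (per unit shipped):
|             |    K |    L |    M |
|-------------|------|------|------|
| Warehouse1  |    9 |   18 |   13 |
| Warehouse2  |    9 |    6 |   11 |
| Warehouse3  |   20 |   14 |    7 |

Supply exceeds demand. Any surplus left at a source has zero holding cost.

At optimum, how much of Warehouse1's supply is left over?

50

An optimal plan:
  Warehouse1–K: 35 × 9 = 315
  Warehouse1–L: 15 × 18 = 270
  Warehouse1–M: 5 × 13 = 65
  Warehouse2–L: 95 × 6 = 570
  Warehouse3–M: 15 × 7 = 105
Total cost = 1325.
Warehouse1 ships 55 of its 105, leaving 50.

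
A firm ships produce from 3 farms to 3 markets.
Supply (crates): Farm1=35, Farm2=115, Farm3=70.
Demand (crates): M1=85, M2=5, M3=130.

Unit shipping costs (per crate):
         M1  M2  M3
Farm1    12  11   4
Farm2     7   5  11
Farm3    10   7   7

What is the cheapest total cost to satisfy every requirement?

1525

An optimal shipping plan:
  Farm1 to M3: 35 crates
  Farm2 to M1: 85 crates
  Farm2 to M2: 5 crates
  Farm2 to M3: 25 crates
  Farm3 to M3: 70 crates
Total cost = 1525.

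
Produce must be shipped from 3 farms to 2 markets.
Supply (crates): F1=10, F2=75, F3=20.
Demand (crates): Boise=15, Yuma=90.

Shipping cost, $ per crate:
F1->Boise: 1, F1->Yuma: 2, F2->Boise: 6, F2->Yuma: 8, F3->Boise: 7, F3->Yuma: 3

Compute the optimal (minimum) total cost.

650

A cheapest plan:
  F1→Yuma: 10 × $2 = $20
  F2→Boise: 15 × $6 = $90
  F2→Yuma: 60 × $8 = $480
  F3→Yuma: 20 × $3 = $60
Total = 20 + 90 + 480 + 60 = $650.
(Supply check: F1 ships 10; F2 ships 75; F3 ships 20.)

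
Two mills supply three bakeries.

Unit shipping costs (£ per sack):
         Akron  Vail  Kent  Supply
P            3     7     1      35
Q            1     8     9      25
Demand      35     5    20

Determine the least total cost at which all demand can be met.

An optimal shipping plan:
  P–Akron: 10 × £3 = £30
  P–Vail: 5 × £7 = £35
  P–Kent: 20 × £1 = £20
  Q–Akron: 25 × £1 = £25
Total = 30 + 35 + 20 + 25 = £110.

110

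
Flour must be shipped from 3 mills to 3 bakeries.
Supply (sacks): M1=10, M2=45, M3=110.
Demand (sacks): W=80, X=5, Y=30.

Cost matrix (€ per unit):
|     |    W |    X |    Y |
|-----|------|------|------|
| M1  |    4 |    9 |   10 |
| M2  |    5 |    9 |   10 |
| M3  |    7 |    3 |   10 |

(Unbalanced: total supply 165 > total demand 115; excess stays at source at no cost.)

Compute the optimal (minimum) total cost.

A cheapest plan:
  M1→W: 10 × €4 = €40
  M2→W: 45 × €5 = €225
  M3→W: 25 × €7 = €175
  M3→X: 5 × €3 = €15
  M3→Y: 30 × €10 = €300
Total = 40 + 225 + 175 + 15 + 300 = €755.
(Supply check: M1 ships 10; M2 ships 45; M3 ships 60.)

755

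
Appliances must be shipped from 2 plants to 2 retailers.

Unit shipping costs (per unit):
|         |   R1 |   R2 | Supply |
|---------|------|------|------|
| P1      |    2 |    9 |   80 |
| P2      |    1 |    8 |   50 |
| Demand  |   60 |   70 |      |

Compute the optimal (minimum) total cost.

700

Optimal allocation:
  P1->R1: 10 × 2 = 20
  P1->R2: 70 × 9 = 630
  P2->R1: 50 × 1 = 50
Total = 20 + 630 + 50 = 700.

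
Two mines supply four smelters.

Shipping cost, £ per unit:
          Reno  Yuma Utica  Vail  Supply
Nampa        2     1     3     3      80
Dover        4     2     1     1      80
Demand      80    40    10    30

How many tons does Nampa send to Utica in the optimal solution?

Solving gives:
  Nampa->Reno: 80 × £2 = £160
  Dover->Yuma: 40 × £2 = £80
  Dover->Utica: 10 × £1 = £10
  Dover->Vail: 30 × £1 = £30
Total cost = £280.
The route Nampa→Utica is not used.

0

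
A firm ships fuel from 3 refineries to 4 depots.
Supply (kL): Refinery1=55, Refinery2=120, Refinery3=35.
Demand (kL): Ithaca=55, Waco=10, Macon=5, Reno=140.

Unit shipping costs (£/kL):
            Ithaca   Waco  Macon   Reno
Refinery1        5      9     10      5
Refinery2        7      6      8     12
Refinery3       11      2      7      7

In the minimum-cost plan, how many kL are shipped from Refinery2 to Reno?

The minimum-cost plan:
  Refinery1->Reno: 55 × £5 = £275
  Refinery2->Ithaca: 55 × £7 = £385
  Refinery2->Waco: 10 × £6 = £60
  Refinery2->Macon: 5 × £8 = £40
  Refinery2->Reno: 50 × £12 = £600
  Refinery3->Reno: 35 × £7 = £245
Total cost = £1605.
So Refinery2→Reno carries 50 kL.

50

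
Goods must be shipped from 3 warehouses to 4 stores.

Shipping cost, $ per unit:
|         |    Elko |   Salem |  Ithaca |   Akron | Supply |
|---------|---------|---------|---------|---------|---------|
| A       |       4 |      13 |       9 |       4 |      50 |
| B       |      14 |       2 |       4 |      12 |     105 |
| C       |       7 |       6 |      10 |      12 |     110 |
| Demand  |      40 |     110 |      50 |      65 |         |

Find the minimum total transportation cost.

Optimal allocation:
  A->Akron: 50 × $4 = $200
  B->Salem: 55 × $2 = $110
  B->Ithaca: 50 × $4 = $200
  C->Elko: 40 × $7 = $280
  C->Salem: 55 × $6 = $330
  C->Akron: 15 × $12 = $180
Total = 200 + 110 + 200 + 280 + 330 + 180 = $1300.
(Supply check: A ships 50; B ships 105; C ships 110.)

1300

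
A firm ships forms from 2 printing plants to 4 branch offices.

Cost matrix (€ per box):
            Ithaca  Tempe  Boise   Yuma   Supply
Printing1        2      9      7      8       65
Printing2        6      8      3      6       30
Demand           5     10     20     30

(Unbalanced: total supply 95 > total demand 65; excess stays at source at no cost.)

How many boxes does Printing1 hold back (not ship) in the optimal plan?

An optimal plan:
  Printing1–Ithaca: 5 boxes
  Printing1–Tempe: 10 boxes
  Printing1–Yuma: 20 boxes
  Printing2–Boise: 20 boxes
  Printing2–Yuma: 10 boxes
Total cost = €380.
Printing1 ships 35 of its 65, leaving 30.

30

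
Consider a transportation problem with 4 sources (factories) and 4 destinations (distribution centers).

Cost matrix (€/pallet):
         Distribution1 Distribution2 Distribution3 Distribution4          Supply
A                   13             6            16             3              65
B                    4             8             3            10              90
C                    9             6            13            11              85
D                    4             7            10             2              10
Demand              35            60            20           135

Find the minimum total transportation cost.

An optimal shipping plan:
  A–Distribution4: 65 × €3 = €195
  B–Distribution1: 35 × €4 = €140
  B–Distribution3: 20 × €3 = €60
  B–Distribution4: 35 × €10 = €350
  C–Distribution2: 60 × €6 = €360
  C–Distribution4: 25 × €11 = €275
  D–Distribution4: 10 × €2 = €20
Total = 195 + 140 + 60 + 350 + 360 + 275 + 20 = €1400.

1400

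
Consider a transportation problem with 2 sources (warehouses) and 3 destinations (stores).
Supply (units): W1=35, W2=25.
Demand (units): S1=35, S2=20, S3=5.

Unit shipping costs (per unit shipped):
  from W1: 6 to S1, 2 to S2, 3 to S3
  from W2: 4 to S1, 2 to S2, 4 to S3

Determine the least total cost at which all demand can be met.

215

Optimal allocation:
  W1 to S1: 10 units
  W1 to S2: 20 units
  W1 to S3: 5 units
  W2 to S1: 25 units
Total cost = 215.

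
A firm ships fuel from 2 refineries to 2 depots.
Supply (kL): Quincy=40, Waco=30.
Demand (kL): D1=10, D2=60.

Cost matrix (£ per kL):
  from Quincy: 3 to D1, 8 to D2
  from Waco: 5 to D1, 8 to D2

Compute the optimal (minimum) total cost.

510

Optimal allocation:
  Quincy to D1: 10 × £3 = £30
  Quincy to D2: 30 × £8 = £240
  Waco to D2: 30 × £8 = £240
Total = 30 + 240 + 240 = £510.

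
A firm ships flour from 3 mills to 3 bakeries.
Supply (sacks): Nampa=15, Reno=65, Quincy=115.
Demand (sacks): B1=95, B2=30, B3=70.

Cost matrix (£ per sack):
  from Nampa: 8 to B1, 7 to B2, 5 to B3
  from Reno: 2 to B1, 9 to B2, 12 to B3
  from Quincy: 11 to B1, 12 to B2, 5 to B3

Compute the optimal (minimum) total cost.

A cheapest plan:
  Nampa->B2: 15 × £7 = £105
  Reno->B1: 65 × £2 = £130
  Quincy->B1: 30 × £11 = £330
  Quincy->B2: 15 × £12 = £180
  Quincy->B3: 70 × £5 = £350
Total = 105 + 130 + 330 + 180 + 350 = £1095.

1095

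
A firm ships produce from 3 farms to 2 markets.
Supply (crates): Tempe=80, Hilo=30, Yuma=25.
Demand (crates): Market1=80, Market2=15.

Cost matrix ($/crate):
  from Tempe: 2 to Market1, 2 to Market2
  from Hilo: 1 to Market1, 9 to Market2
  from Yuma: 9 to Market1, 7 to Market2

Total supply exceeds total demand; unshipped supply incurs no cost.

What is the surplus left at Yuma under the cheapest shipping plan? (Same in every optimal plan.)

Minimum-cost shipments:
  Tempe–Market1: 50 × $2 = $100
  Tempe–Market2: 15 × $2 = $30
  Hilo–Market1: 30 × $1 = $30
Total cost = $160.
Yuma ships 0 of its 25, leaving 25.

25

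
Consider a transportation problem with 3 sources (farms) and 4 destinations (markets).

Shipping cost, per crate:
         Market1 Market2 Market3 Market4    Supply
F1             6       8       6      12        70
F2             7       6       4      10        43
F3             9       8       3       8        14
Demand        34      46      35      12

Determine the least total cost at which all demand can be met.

An optimal shipping plan:
  F1–Market1: 34 crates
  F1–Market2: 36 crates
  F2–Market2: 10 crates
  F2–Market3: 33 crates
  F3–Market3: 2 crates
  F3–Market4: 12 crates
Total cost = 786.

786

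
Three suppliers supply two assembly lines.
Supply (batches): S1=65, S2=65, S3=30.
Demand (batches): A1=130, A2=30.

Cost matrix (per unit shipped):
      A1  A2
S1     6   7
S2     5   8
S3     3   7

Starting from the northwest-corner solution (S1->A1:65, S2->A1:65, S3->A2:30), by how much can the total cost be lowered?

90

Current plan cost = 65·6 + 65·5 + 30·7 = 925.
Optimal plan:
  S1→A1: 35 × 6 = 210
  S1→A2: 30 × 7 = 210
  S2→A1: 65 × 5 = 325
  S3→A1: 30 × 3 = 90
Optimal cost = 835.
Saving = 925 − 835 = 90.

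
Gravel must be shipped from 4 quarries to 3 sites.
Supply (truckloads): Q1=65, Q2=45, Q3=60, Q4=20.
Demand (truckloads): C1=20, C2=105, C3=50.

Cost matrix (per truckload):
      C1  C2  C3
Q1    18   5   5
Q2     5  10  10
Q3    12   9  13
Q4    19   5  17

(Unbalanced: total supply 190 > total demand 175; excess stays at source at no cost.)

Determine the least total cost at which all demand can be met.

An optimal shipping plan:
  Q1->C2: 25 truckloads
  Q1->C3: 40 truckloads
  Q2->C1: 20 truckloads
  Q2->C3: 10 truckloads
  Q3->C2: 60 truckloads
  Q4->C2: 20 truckloads
Total cost = 1165.

1165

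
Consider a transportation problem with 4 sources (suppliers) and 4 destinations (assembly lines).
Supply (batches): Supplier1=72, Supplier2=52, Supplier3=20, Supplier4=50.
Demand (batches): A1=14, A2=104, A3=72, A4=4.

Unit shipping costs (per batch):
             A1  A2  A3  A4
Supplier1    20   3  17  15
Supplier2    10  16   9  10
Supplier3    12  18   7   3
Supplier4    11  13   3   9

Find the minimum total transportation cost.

1196

An optimal shipping plan:
  Supplier1->A2: 72 × 3 = 216
  Supplier2->A1: 14 × 10 = 140
  Supplier2->A2: 32 × 16 = 512
  Supplier2->A3: 6 × 9 = 54
  Supplier3->A3: 16 × 7 = 112
  Supplier3->A4: 4 × 3 = 12
  Supplier4->A3: 50 × 3 = 150
Total = 216 + 140 + 512 + 54 + 112 + 12 + 150 = 1196.
(Supply check: Supplier1 ships 72; Supplier2 ships 52; Supplier3 ships 20; Supplier4 ships 50.)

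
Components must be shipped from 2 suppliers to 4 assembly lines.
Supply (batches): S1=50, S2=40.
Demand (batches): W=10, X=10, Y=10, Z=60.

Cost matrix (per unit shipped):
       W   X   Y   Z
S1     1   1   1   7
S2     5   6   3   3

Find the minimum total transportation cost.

An optimal shipping plan:
  S1 to W: 10 batches
  S1 to X: 10 batches
  S1 to Y: 10 batches
  S1 to Z: 20 batches
  S2 to Z: 40 batches
Total cost = 290.
(Supply check: S1 ships 50; S2 ships 40.)

290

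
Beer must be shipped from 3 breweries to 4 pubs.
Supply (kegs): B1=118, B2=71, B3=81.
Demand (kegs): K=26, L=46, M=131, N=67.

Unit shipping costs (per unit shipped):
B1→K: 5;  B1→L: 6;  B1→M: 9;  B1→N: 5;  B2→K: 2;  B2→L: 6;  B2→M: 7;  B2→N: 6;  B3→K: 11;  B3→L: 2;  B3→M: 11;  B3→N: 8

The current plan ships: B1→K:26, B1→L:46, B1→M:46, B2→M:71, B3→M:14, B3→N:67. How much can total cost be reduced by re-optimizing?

Current plan cost = 26·5 + 46·6 + 46·9 + 71·7 + 14·11 + 67·8 = 2007.
Optimal plan:
  B1→M: 51 × 9 = 459
  B1→N: 67 × 5 = 335
  B2→K: 26 × 2 = 52
  B2→M: 45 × 7 = 315
  B3→L: 46 × 2 = 92
  B3→M: 35 × 11 = 385
Optimal cost = 1638.
Saving = 2007 − 1638 = 369.

369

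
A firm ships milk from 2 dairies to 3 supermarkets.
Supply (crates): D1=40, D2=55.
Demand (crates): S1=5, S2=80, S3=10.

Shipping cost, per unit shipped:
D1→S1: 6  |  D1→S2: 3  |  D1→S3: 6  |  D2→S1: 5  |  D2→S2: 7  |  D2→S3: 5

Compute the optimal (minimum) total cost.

475

One minimum-cost allocation:
  D1->S2: 40 × 3 = 120
  D2->S1: 5 × 5 = 25
  D2->S2: 40 × 7 = 280
  D2->S3: 10 × 5 = 50
Total = 120 + 25 + 280 + 50 = 475.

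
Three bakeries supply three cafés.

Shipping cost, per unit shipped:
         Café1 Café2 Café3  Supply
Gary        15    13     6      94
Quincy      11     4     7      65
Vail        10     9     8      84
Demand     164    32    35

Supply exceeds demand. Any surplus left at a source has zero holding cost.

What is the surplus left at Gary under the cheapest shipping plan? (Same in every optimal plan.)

12

Minimum-cost shipments:
  Gary to Café1: 47 × 15 = 705
  Gary to Café3: 35 × 6 = 210
  Quincy to Café1: 33 × 11 = 363
  Quincy to Café2: 32 × 4 = 128
  Vail to Café1: 84 × 10 = 840
Total cost = 2246.
Gary ships 82 of its 94, leaving 12.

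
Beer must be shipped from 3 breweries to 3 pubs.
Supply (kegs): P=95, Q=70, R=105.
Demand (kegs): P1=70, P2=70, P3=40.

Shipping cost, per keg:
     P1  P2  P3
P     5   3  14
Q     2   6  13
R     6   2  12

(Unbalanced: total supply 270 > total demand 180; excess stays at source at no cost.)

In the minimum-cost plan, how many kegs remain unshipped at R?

0

Minimum-cost shipments:
  P–P2: 5 × 3 = 15
  Q–P1: 70 × 2 = 140
  R–P2: 65 × 2 = 130
  R–P3: 40 × 12 = 480
Total cost = 765.
R ships 105 of its 105, leaving 0.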